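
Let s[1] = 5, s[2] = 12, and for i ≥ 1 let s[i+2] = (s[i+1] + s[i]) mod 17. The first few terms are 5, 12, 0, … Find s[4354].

We have s[1] = 5, s[2] = 12, s[3] = 0, s[4] = 12, s[5] = 12, s[6] = 7, s[7] = 2, s[8] = 9, s[9] = 11, s[10] = 3, s[11] = 14, s[12] = 0, s[13] = 14, s[14] = 14, s[15] = 11, s[16] = 8, s[17] = 2, s[18] = 10, s[19] = 12, s[20] = 5, s[21] = 0, s[22] = 5, s[23] = 5, s[24] = 10, s[25] = 15, s[26] = 8, s[27] = 6, s[28] = 14, s[29] = 3, s[30] = 0, s[31] = 3, s[32] = 3, s[33] = 6, s[34] = 9, s[35] = 15, s[36] = 7, s[37] = 5, s[38] = 12.
The sequence repeats with period 36.
So s[4354] = s[1 + ((4354-1) mod 36)] = s[34] = 9.

9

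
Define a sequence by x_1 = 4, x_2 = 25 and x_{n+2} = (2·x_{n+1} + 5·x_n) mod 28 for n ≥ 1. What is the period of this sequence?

x_1 = 4, x_2 = 25, x_3 = 14, x_4 = 13, x_5 = 12, x_6 = 5, x_7 = 14, x_8 = 25, x_9 = 8, x_{10} = 1, x_{11} = 14, x_{12} = 5, x_{13} = 24, x_{14} = 17, x_{15} = 14, x_{16} = 1, x_{17} = 16, x_{18} = 9, x_{19} = 14, x_{20} = 17, x_{21} = 20, x_{22} = 13, x_{23} = 14, x_{24} = 9, x_{25} = 4, x_{26} = 25.
Since (x_{25}, x_{26}) = (x_1, x_2) = (4, 25) (two consecutive terms determine the rest), the sequence is periodic with period 24.

24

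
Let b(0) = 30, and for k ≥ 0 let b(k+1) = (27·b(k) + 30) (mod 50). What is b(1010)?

b(0) = 30, b(1) = 40, b(2) = 10, b(3) = 0, b(4) = 30.
Since b(4) = b(0) = 30, the sequence is periodic with period 4.
(1010 - 0) mod 4 = 2, so b(1010) = b(2) = 10.

10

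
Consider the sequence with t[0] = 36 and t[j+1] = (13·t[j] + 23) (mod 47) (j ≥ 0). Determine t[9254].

38

Computing terms: t[0] = 36; t[1] = 21; t[2] = 14; t[3] = 17; t[4] = 9; t[5] = 46; t[6] = 10; t[7] = 12; t[8] = 38; t[9] = 0; t[10] = 23; t[11] = 40; t[12] = 26; t[13] = 32; t[14] = 16; t[15] = 43; t[16] = 18; t[17] = 22; t[18] = 27; t[19] = 45; t[20] = 44; t[21] = 31; t[22] = 3; t[23] = 15; t[24] = 30; t[25] = 37; t[26] = 34; t[27] = 42; t[28] = 5; t[29] = 41; t[30] = 39; t[31] = 13; t[32] = 4; t[33] = 28; t[34] = 11; t[35] = 25; t[36] = 19; t[37] = 35; t[38] = 8; t[39] = 33; t[40] = 29; t[41] = 24; t[42] = 6; t[43] = 7; t[44] = 20; t[45] = 1; t[46] = 36.
The sequence repeats with period 46.
So t[9254] = t[0 + ((9254-0) mod 46)] = t[8] = 38.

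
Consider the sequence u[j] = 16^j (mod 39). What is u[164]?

Listing terms: u[1] = 16, u[2] = 22, u[3] = 1, u[4] = 16.
The sequence repeats with period 3.
(164 - 1) mod 3 = 1, so u[164] = u[2] = 22.

22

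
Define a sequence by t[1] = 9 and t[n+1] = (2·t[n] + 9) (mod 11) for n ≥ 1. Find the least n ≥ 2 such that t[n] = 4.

Listing terms: t[1] = 9; t[2] = 5; t[3] = 8; t[4] = 3; t[5] = 4; t[6] = 6; t[7] = 10; t[8] = 7; t[9] = 1; t[10] = 0; t[11] = 9.
Since t[11] = t[1] = 9, the sequence is periodic with period 10.
The value 4 first appears (with n ≥ 2) at t[5].

5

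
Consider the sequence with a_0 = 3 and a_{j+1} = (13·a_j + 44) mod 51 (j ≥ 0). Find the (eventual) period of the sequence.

a_0 = 3; a_1 = 32; a_2 = 1; a_3 = 6; a_4 = 20; a_5 = 49; a_6 = 18; a_7 = 23; a_8 = 37; a_9 = 15; a_{10} = 35; a_{11} = 40; a_{12} = 3.
Since a_{12} = a_0 = 3, the sequence is periodic with period 12.

12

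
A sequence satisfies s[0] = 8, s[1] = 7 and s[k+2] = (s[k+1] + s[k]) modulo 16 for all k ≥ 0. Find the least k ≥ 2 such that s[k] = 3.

We have s[0] = 8, s[1] = 7, s[2] = 15, s[3] = 6, s[4] = 5, s[5] = 11, s[6] = 0, s[7] = 11, s[8] = 11, s[9] = 6, s[10] = 1, s[11] = 7, s[12] = 8, s[13] = 15, s[14] = 7, s[15] = 6, s[16] = 13, s[17] = 3, s[18] = 0, s[19] = 3, s[20] = 3, s[21] = 6, s[22] = 9, s[23] = 15, s[24] = 8, s[25] = 7.
Since (s[24], s[25]) = (s[0], s[1]) = (8, 7) (two consecutive terms determine the rest), the sequence is periodic with period 24.
The value 3 first appears (with k ≥ 2) at s[17].

17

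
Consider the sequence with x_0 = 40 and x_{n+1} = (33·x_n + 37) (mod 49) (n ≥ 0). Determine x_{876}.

x_0 = 40, x_1 = 34, x_2 = 32, x_3 = 15, x_4 = 42, x_5 = 2, x_6 = 5, x_7 = 6, x_8 = 39, x_9 = 1, x_{10} = 21, x_{11} = 44, x_{12} = 19, x_{13} = 27, x_{14} = 46, x_{15} = 36, x_{16} = 0, x_{17} = 37, x_{18} = 33, x_{19} = 48, x_{20} = 4, x_{21} = 22, x_{22} = 28, x_{23} = 30, x_{24} = 47, x_{25} = 20, x_{26} = 11, x_{27} = 8, x_{28} = 7, x_{29} = 23, x_{30} = 12, x_{31} = 41, x_{32} = 18, x_{33} = 43, x_{34} = 35, x_{35} = 16, x_{36} = 26, x_{37} = 13, x_{38} = 25, x_{39} = 29, x_{40} = 14, x_{41} = 9, x_{42} = 40.
Since x_{42} = x_0 = 40, the sequence is periodic with period 42.
(876 - 0) mod 42 = 36, so x_{876} = x_{36} = 26.

26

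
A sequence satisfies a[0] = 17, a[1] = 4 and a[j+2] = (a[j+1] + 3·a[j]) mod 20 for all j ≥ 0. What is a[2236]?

12

Computing terms: a[0] = 17,  a[1] = 4,  a[2] = 15,  a[3] = 7,  a[4] = 12,  a[5] = 13,  a[6] = 9,  a[7] = 8,  a[8] = 15,  a[9] = 19,  a[10] = 4,  a[11] = 1,  a[12] = 13,  a[13] = 16,  a[14] = 15,  a[15] = 3,  a[16] = 8,  a[17] = 17,  a[18] = 1,  a[19] = 12,  a[20] = 15,  a[21] = 11,  a[22] = 16,  a[23] = 9,  a[24] = 17,  a[25] = 4.
Since (a[24], a[25]) = (a[0], a[1]) = (17, 4) (two consecutive terms determine the rest), the sequence is periodic with period 24.
(2236 - 0) mod 24 = 4, so a[2236] = a[4] = 12.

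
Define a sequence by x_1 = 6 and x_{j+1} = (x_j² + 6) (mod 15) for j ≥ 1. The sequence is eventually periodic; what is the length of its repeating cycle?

3

x_1 = 6, x_2 = 12, x_3 = 0, x_4 = 6.
Since x_4 = x_1 = 6, the sequence is periodic with period 3.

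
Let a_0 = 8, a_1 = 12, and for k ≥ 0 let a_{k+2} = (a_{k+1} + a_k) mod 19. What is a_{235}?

a_0 = 8; a_1 = 12; a_2 = 1; a_3 = 13; a_4 = 14; a_5 = 8; a_6 = 3; a_7 = 11; a_8 = 14; a_9 = 6; a_{10} = 1; a_{11} = 7; a_{12} = 8; a_{13} = 15; a_{14} = 4; a_{15} = 0; a_{16} = 4; a_{17} = 4; a_{18} = 8; a_{19} = 12.
Since (a_{18}, a_{19}) = (a_0, a_1) = (8, 12) (two consecutive terms determine the rest), the sequence is periodic with period 18.
So a_{235} = a_{0 + ((235-0) mod 18)} = a_1 = 12.

12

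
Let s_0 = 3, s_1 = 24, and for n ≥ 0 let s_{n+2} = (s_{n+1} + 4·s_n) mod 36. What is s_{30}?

0

We have s_0 = 3,  s_1 = 24,  s_2 = 0,  s_3 = 24,  s_4 = 24,  s_5 = 12,  s_6 = 0,  s_7 = 12,  s_8 = 12,  s_9 = 24,  s_{10} = 0.
Since (s_9, s_{10}) = (s_1, s_2) = (24, 0) (two consecutive terms determine the rest), the sequence is eventually periodic: after a pre-period of length 1 it cycles with period 8.
For n ≥ 1, s_n depends only on (n - 1) mod 8. (30 - 1) mod 8 = 5, so s_{30} = s_6 = 0.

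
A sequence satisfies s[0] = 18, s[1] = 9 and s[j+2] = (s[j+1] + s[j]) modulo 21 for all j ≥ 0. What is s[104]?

s[0] = 18; s[1] = 9; s[2] = 6; s[3] = 15; s[4] = 0; s[5] = 15; s[6] = 15; s[7] = 9; s[8] = 3; s[9] = 12; s[10] = 15; s[11] = 6; s[12] = 0; s[13] = 6; s[14] = 6; s[15] = 12; s[16] = 18; s[17] = 9.
The sequence repeats with period 16.
(104 - 0) mod 16 = 8, so s[104] = s[8] = 3.

3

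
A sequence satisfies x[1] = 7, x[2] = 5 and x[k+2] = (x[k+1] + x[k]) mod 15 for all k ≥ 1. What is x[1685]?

14

Listing terms: x[1] = 7, x[2] = 5, x[3] = 12, x[4] = 2, x[5] = 14, x[6] = 1, x[7] = 0, x[8] = 1, x[9] = 1, x[10] = 2, x[11] = 3, x[12] = 5, x[13] = 8, x[14] = 13, x[15] = 6, x[16] = 4, x[17] = 10, x[18] = 14, x[19] = 9, x[20] = 8, x[21] = 2, x[22] = 10, x[23] = 12, x[24] = 7, x[25] = 4, x[26] = 11, x[27] = 0, x[28] = 11, x[29] = 11, x[30] = 7, x[31] = 3, x[32] = 10, x[33] = 13, x[34] = 8, x[35] = 6, x[36] = 14, x[37] = 5, x[38] = 4, x[39] = 9, x[40] = 13, x[41] = 7, x[42] = 5.
Since (x[41], x[42]) = (x[1], x[2]) = (7, 5) (two consecutive terms determine the rest), the sequence is periodic with period 40.
So x[1685] = x[1 + ((1685-1) mod 40)] = x[5] = 14.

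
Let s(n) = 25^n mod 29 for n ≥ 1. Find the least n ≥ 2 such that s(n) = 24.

s(1) = 25,  s(2) = 16,  s(3) = 23,  s(4) = 24,  s(5) = 20,  s(6) = 7,  s(7) = 1,  s(8) = 25.
The sequence repeats with period 7.
The value 24 first appears (with n ≥ 2) at s(4).

4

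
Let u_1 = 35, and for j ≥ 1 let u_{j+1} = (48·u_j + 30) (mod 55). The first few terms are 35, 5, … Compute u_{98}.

50

Listing terms: u_1 = 35, u_2 = 5, u_3 = 50, u_4 = 10, u_5 = 15, u_6 = 35.
The sequence repeats with period 5.
(98 - 1) mod 5 = 2, so u_{98} = u_3 = 50.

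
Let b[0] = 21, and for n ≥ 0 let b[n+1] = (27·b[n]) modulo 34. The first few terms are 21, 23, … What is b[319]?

31

We have b[0] = 21,  b[1] = 23,  b[2] = 9,  b[3] = 5,  b[4] = 33,  b[5] = 7,  b[6] = 19,  b[7] = 3,  b[8] = 13,  b[9] = 11,  b[10] = 25,  b[11] = 29,  b[12] = 1,  b[13] = 27,  b[14] = 15,  b[15] = 31,  b[16] = 21.
Since b[16] = b[0] = 21, the sequence is periodic with period 16.
So b[319] = b[0 + ((319-0) mod 16)] = b[15] = 31.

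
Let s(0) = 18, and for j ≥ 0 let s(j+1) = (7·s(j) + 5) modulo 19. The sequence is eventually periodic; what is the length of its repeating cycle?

3

We have s(0) = 18; s(1) = 17; s(2) = 10; s(3) = 18.
The sequence repeats with period 3.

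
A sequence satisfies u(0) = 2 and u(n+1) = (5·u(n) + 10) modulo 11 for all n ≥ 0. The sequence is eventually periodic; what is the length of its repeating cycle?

We have u(0) = 2; u(1) = 9; u(2) = 0; u(3) = 10; u(4) = 5; u(5) = 2.
The sequence repeats with period 5.

5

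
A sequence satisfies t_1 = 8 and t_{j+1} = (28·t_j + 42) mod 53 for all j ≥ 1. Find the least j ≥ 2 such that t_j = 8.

14

Listing terms: t_1 = 8; t_2 = 1; t_3 = 17; t_4 = 41; t_5 = 24; t_6 = 25; t_7 = 0; t_8 = 42; t_9 = 52; t_{10} = 14; t_{11} = 10; t_{12} = 4; t_{13} = 48; t_{14} = 8.
The sequence repeats with period 13.
The value 8 next appears (with j ≥ 2) at t_{14}.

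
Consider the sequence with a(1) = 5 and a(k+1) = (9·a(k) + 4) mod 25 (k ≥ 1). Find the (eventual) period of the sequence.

Computing terms: a(1) = 5, a(2) = 24, a(3) = 20, a(4) = 9, a(5) = 10, a(6) = 19, a(7) = 0, a(8) = 4, a(9) = 15, a(10) = 14, a(11) = 5.
The sequence repeats with period 10.

10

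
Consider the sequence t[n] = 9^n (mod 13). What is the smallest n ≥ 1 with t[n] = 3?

2

Listing terms: t[0] = 1,  t[1] = 9,  t[2] = 3,  t[3] = 1.
The sequence repeats with period 3.
The value 3 first appears (with n ≥ 1) at t[2].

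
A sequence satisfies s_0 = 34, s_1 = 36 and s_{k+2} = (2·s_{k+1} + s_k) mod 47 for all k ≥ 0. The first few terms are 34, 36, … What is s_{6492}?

28

s_0 = 34,  s_1 = 36,  s_2 = 12,  s_3 = 13,  s_4 = 38,  s_5 = 42,  s_6 = 28,  s_7 = 4,  s_8 = 36,  s_9 = 29,  s_{10} = 0,  s_{11} = 29,  s_{12} = 11,  s_{13} = 4,  s_{14} = 19,  s_{15} = 42,  s_{16} = 9,  s_{17} = 13,  s_{18} = 35,  s_{19} = 36,  s_{20} = 13,  s_{21} = 15,  s_{22} = 43,  s_{23} = 7,  s_{24} = 10,  s_{25} = 27,  s_{26} = 17,  s_{27} = 14,  s_{28} = 45,  s_{29} = 10,  s_{30} = 18,  s_{31} = 46,  s_{32} = 16,  s_{33} = 31,  s_{34} = 31,  s_{35} = 46,  s_{36} = 29,  s_{37} = 10,  s_{38} = 2,  s_{39} = 14,  s_{40} = 30,  s_{41} = 27,  s_{42} = 37,  s_{43} = 7,  s_{44} = 4,  s_{45} = 15,  s_{46} = 34,  s_{47} = 36.
Since (s_{46}, s_{47}) = (s_0, s_1) = (34, 36) (two consecutive terms determine the rest), the sequence is periodic with period 46.
So s_{6492} = s_{0 + ((6492-0) mod 46)} = s_6 = 28.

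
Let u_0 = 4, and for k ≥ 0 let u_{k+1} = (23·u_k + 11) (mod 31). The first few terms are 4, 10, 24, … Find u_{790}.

u_0 = 4,  u_1 = 10,  u_2 = 24,  u_3 = 5,  u_4 = 2,  u_5 = 26,  u_6 = 20,  u_7 = 6,  u_8 = 25,  u_9 = 28,  u_{10} = 4.
The sequence repeats with period 10.
So u_{790} = u_{0 + ((790-0) mod 10)} = u_0 = 4.

4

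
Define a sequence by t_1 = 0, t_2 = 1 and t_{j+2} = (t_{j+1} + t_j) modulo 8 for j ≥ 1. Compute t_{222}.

5

We have t_1 = 0; t_2 = 1; t_3 = 1; t_4 = 2; t_5 = 3; t_6 = 5; t_7 = 0; t_8 = 5; t_9 = 5; t_{10} = 2; t_{11} = 7; t_{12} = 1; t_{13} = 0; t_{14} = 1.
Since (t_{13}, t_{14}) = (t_1, t_2) = (0, 1) (two consecutive terms determine the rest), the sequence is periodic with period 12.
So t_{222} = t_{1 + ((222-1) mod 12)} = t_6 = 5.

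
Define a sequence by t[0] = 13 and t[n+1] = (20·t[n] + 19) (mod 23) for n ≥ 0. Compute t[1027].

15

We have t[0] = 13,  t[1] = 3,  t[2] = 10,  t[3] = 12,  t[4] = 6,  t[5] = 1,  t[6] = 16,  t[7] = 17,  t[8] = 14,  t[9] = 0,  t[10] = 19,  t[11] = 8,  t[12] = 18,  t[13] = 11,  t[14] = 9,  t[15] = 15,  t[16] = 20,  t[17] = 5,  t[18] = 4,  t[19] = 7,  t[20] = 21,  t[21] = 2,  t[22] = 13.
Since t[22] = t[0] = 13, the sequence is periodic with period 22.
(1027 - 0) mod 22 = 15, so t[1027] = t[15] = 15.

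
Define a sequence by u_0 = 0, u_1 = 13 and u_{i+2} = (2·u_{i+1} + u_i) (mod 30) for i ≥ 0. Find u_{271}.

7

Computing terms: u_0 = 0,  u_1 = 13,  u_2 = 26,  u_3 = 5,  u_4 = 6,  u_5 = 17,  u_6 = 10,  u_7 = 7,  u_8 = 24,  u_9 = 25,  u_{10} = 14,  u_{11} = 23,  u_{12} = 0,  u_{13} = 23,  u_{14} = 16,  u_{15} = 25,  u_{16} = 6,  u_{17} = 7,  u_{18} = 20,  u_{19} = 17,  u_{20} = 24,  u_{21} = 5,  u_{22} = 4,  u_{23} = 13,  u_{24} = 0,  u_{25} = 13.
Since (u_{24}, u_{25}) = (u_0, u_1) = (0, 13) (two consecutive terms determine the rest), the sequence is periodic with period 24.
So u_{271} = u_{0 + ((271-0) mod 24)} = u_7 = 7.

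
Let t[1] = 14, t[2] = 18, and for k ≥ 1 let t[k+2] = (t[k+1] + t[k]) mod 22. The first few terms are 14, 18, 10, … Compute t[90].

4

Listing terms: t[1] = 14, t[2] = 18, t[3] = 10, t[4] = 6, t[5] = 16, t[6] = 0, t[7] = 16, t[8] = 16, t[9] = 10, t[10] = 4, t[11] = 14, t[12] = 18.
The sequence repeats with period 10.
(90 - 1) mod 10 = 9, so t[90] = t[10] = 4.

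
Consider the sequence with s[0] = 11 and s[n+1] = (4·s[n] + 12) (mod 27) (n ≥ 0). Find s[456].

Computing terms: s[0] = 11; s[1] = 2; s[2] = 20; s[3] = 11.
Since s[3] = s[0] = 11, the sequence is periodic with period 3.
So s[456] = s[0 + ((456-0) mod 3)] = s[0] = 11.

11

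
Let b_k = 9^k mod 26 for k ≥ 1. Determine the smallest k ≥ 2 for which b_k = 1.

3

Listing terms: b_1 = 9, b_2 = 3, b_3 = 1, b_4 = 9.
The sequence repeats with period 3.
The value 1 first appears (with k ≥ 2) at b_3.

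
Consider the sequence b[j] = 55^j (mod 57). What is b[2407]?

b[1] = 55, b[2] = 4, b[3] = 49, b[4] = 16, b[5] = 25, b[6] = 7, b[7] = 43, b[8] = 28, b[9] = 1, b[10] = 55.
The sequence repeats with period 9.
So b[2407] = b[1 + ((2407-1) mod 9)] = b[4] = 16.

16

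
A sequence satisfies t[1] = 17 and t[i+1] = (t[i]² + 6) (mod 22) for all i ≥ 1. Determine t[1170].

t[1] = 17; t[2] = 9; t[3] = 21; t[4] = 7; t[5] = 11; t[6] = 17.
Since t[6] = t[1] = 17, the sequence is periodic with period 5.
So t[1170] = t[1 + ((1170-1) mod 5)] = t[5] = 11.

11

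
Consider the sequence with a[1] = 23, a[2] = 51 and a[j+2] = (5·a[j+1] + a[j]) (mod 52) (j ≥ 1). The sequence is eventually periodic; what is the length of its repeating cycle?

12

We have a[1] = 23,  a[2] = 51,  a[3] = 18,  a[4] = 37,  a[5] = 47,  a[6] = 12,  a[7] = 3,  a[8] = 27,  a[9] = 34,  a[10] = 41,  a[11] = 31,  a[12] = 40,  a[13] = 23,  a[14] = 51.
Since (a[13], a[14]) = (a[1], a[2]) = (23, 51) (two consecutive terms determine the rest), the sequence is periodic with period 12.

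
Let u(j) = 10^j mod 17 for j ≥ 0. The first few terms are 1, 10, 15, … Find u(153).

7

u(0) = 1; u(1) = 10; u(2) = 15; u(3) = 14; u(4) = 4; u(5) = 6; u(6) = 9; u(7) = 5; u(8) = 16; u(9) = 7; u(10) = 2; u(11) = 3; u(12) = 13; u(13) = 11; u(14) = 8; u(15) = 12; u(16) = 1.
The sequence repeats with period 16.
So u(153) = u(0 + ((153-0) mod 16)) = u(9) = 7.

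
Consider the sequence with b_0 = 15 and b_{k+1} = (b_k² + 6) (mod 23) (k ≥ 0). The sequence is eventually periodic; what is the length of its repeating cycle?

5

b_0 = 15; b_1 = 1; b_2 = 7; b_3 = 9; b_4 = 18; b_5 = 8; b_6 = 1.
Since b_6 = b_1 = 1, the sequence is eventually periodic: after a pre-period of length 1 it cycles with period 5.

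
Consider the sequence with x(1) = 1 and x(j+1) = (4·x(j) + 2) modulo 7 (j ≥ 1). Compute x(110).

6

x(1) = 1,  x(2) = 6,  x(3) = 5,  x(4) = 1.
The sequence repeats with period 3.
So x(110) = x(1 + ((110-1) mod 3)) = x(2) = 6.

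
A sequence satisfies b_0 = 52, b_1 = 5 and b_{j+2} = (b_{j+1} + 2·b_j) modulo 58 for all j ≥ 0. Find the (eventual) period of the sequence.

Computing terms: b_0 = 52, b_1 = 5, b_2 = 51, b_3 = 3, b_4 = 47, b_5 = 53, b_6 = 31, b_7 = 21, b_8 = 25, b_9 = 9, b_{10} = 1, b_{11} = 19, b_{12} = 21, b_{13} = 1, b_{14} = 43, b_{15} = 45, b_{16} = 15, b_{17} = 47, b_{18} = 19, b_{19} = 55, b_{20} = 35, b_{21} = 29, b_{22} = 41, b_{23} = 41, b_{24} = 7, b_{25} = 31, b_{26} = 45, b_{27} = 49, b_{28} = 23, b_{29} = 5, b_{30} = 51.
Since (b_{29}, b_{30}) = (b_1, b_2) = (5, 51) (two consecutive terms determine the rest), the sequence is eventually periodic: after a pre-period of length 1 it cycles with period 28.

28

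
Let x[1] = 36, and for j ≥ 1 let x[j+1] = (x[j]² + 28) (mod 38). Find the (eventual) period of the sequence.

x[1] = 36,  x[2] = 32,  x[3] = 26,  x[4] = 20,  x[5] = 10,  x[6] = 14,  x[7] = 34,  x[8] = 6,  x[9] = 26.
Since x[9] = x[3] = 26, the sequence is eventually periodic: after a pre-period of length 2 it cycles with period 6.

6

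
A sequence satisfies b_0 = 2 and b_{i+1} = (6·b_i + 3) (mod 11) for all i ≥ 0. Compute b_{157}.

7

We have b_0 = 2,  b_1 = 4,  b_2 = 5,  b_3 = 0,  b_4 = 3,  b_5 = 10,  b_6 = 8,  b_7 = 7,  b_8 = 1,  b_9 = 9,  b_{10} = 2.
The sequence repeats with period 10.
(157 - 0) mod 10 = 7, so b_{157} = b_7 = 7.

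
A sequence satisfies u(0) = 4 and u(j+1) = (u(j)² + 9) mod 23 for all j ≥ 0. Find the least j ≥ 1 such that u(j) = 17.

We have u(0) = 4,  u(1) = 2,  u(2) = 13,  u(3) = 17,  u(4) = 22,  u(5) = 10,  u(6) = 17.
Since u(6) = u(3) = 17, the sequence is eventually periodic: after a pre-period of length 3 it cycles with period 3.
The value 17 first appears (with j ≥ 1) at u(3).

3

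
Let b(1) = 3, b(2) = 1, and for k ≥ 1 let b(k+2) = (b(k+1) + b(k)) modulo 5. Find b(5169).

0

Listing terms: b(1) = 3, b(2) = 1, b(3) = 4, b(4) = 0, b(5) = 4, b(6) = 4, b(7) = 3, b(8) = 2, b(9) = 0, b(10) = 2, b(11) = 2, b(12) = 4, b(13) = 1, b(14) = 0, b(15) = 1, b(16) = 1, b(17) = 2, b(18) = 3, b(19) = 0, b(20) = 3, b(21) = 3, b(22) = 1.
Since (b(21), b(22)) = (b(1), b(2)) = (3, 1) (two consecutive terms determine the rest), the sequence is periodic with period 20.
(5169 - 1) mod 20 = 8, so b(5169) = b(9) = 0.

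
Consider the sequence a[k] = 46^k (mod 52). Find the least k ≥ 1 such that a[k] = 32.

We have a[0] = 1; a[1] = 46; a[2] = 36; a[3] = 44; a[4] = 48; a[5] = 24; a[6] = 12; a[7] = 32; a[8] = 16; a[9] = 8; a[10] = 4; a[11] = 28; a[12] = 40; a[13] = 20; a[14] = 36.
Since a[14] = a[2] = 36, the sequence is eventually periodic: after a pre-period of length 2 it cycles with period 12.
The value 32 first appears (with k ≥ 1) at a[7].

7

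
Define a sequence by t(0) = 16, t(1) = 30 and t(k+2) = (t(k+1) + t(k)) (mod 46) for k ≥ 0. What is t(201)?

22

We have t(0) = 16,  t(1) = 30,  t(2) = 0,  t(3) = 30,  t(4) = 30,  t(5) = 14,  t(6) = 44,  t(7) = 12,  t(8) = 10,  t(9) = 22,  t(10) = 32,  t(11) = 8,  t(12) = 40,  t(13) = 2,  t(14) = 42,  t(15) = 44,  t(16) = 40,  t(17) = 38,  t(18) = 32,  t(19) = 24,  t(20) = 10,  t(21) = 34,  t(22) = 44,  t(23) = 32,  t(24) = 30,  t(25) = 16,  t(26) = 0,  t(27) = 16,  t(28) = 16,  t(29) = 32,  t(30) = 2,  t(31) = 34,  t(32) = 36,  t(33) = 24,  t(34) = 14,  t(35) = 38,  t(36) = 6,  t(37) = 44,  t(38) = 4,  t(39) = 2,  t(40) = 6,  t(41) = 8,  t(42) = 14,  t(43) = 22,  t(44) = 36,  t(45) = 12,  t(46) = 2,  t(47) = 14,  t(48) = 16,  t(49) = 30.
Since (t(48), t(49)) = (t(0), t(1)) = (16, 30) (two consecutive terms determine the rest), the sequence is periodic with period 48.
So t(201) = t(0 + ((201-0) mod 48)) = t(9) = 22.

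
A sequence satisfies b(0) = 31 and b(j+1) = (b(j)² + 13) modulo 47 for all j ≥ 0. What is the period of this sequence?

Computing terms: b(0) = 31; b(1) = 34; b(2) = 41; b(3) = 2; b(4) = 17; b(5) = 20; b(6) = 37; b(7) = 19; b(8) = 45; b(9) = 17.
Since b(9) = b(4) = 17, the sequence is eventually periodic: after a pre-period of length 4 it cycles with period 5.

5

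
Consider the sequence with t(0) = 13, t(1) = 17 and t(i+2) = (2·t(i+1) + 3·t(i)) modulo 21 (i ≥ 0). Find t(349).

17

Computing terms: t(0) = 13, t(1) = 17, t(2) = 10, t(3) = 8, t(4) = 4, t(5) = 11, t(6) = 13, t(7) = 17.
Since (t(6), t(7)) = (t(0), t(1)) = (13, 17) (two consecutive terms determine the rest), the sequence is periodic with period 6.
So t(349) = t(0 + ((349-0) mod 6)) = t(1) = 17.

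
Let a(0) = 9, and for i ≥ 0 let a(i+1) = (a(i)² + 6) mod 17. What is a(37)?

Computing terms: a(0) = 9, a(1) = 2, a(2) = 10, a(3) = 4, a(4) = 5, a(5) = 14, a(6) = 15, a(7) = 10.
Since a(7) = a(2) = 10, the sequence is eventually periodic: after a pre-period of length 2 it cycles with period 5.
For i ≥ 2, a(i) depends only on (i - 2) mod 5. (37 - 2) mod 5 = 0, so a(37) = a(2) = 10.

10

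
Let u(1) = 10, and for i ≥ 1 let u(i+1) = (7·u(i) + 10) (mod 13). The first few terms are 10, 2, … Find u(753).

Listing terms: u(1) = 10,  u(2) = 2,  u(3) = 11,  u(4) = 9,  u(5) = 8,  u(6) = 1,  u(7) = 4,  u(8) = 12,  u(9) = 3,  u(10) = 5,  u(11) = 6,  u(12) = 0,  u(13) = 10.
The sequence repeats with period 12.
So u(753) = u(1 + ((753-1) mod 12)) = u(9) = 3.

3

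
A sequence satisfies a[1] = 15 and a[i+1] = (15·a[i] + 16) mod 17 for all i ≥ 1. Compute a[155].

10

We have a[1] = 15; a[2] = 3; a[3] = 10; a[4] = 13; a[5] = 7; a[6] = 2; a[7] = 12; a[8] = 9; a[9] = 15.
The sequence repeats with period 8.
So a[155] = a[1 + ((155-1) mod 8)] = a[3] = 10.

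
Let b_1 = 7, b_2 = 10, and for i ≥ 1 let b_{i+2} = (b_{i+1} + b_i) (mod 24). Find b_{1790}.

2

Computing terms: b_1 = 7; b_2 = 10; b_3 = 17; b_4 = 3; b_5 = 20; b_6 = 23; b_7 = 19; b_8 = 18; b_9 = 13; b_{10} = 7; b_{11} = 20; b_{12} = 3; b_{13} = 23; b_{14} = 2; b_{15} = 1; b_{16} = 3; b_{17} = 4; b_{18} = 7; b_{19} = 11; b_{20} = 18; b_{21} = 5; b_{22} = 23; b_{23} = 4; b_{24} = 3; b_{25} = 7; b_{26} = 10.
Since (b_{25}, b_{26}) = (b_1, b_2) = (7, 10) (two consecutive terms determine the rest), the sequence is periodic with period 24.
(1790 - 1) mod 24 = 13, so b_{1790} = b_{14} = 2.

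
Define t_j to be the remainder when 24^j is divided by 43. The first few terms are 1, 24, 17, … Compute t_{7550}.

t_0 = 1; t_1 = 24; t_2 = 17; t_3 = 21; t_4 = 31; t_5 = 13; t_6 = 11; t_7 = 6; t_8 = 15; t_9 = 16; t_{10} = 40; t_{11} = 14; t_{12} = 35; t_{13} = 23; t_{14} = 36; t_{15} = 4; t_{16} = 10; t_{17} = 25; t_{18} = 41; t_{19} = 38; t_{20} = 9; t_{21} = 1.
The sequence repeats with period 21.
(7550 - 0) mod 21 = 11, so t_{7550} = t_{11} = 14.

14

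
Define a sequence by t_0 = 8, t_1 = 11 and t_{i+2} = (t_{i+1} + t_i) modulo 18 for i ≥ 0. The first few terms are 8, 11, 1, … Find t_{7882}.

Listing terms: t_0 = 8; t_1 = 11; t_2 = 1; t_3 = 12; t_4 = 13; t_5 = 7; t_6 = 2; t_7 = 9; t_8 = 11; t_9 = 2; t_{10} = 13; t_{11} = 15; t_{12} = 10; t_{13} = 7; t_{14} = 17; t_{15} = 6; t_{16} = 5; t_{17} = 11; t_{18} = 16; t_{19} = 9; t_{20} = 7; t_{21} = 16; t_{22} = 5; t_{23} = 3; t_{24} = 8; t_{25} = 11.
The sequence repeats with period 24.
So t_{7882} = t_{0 + ((7882-0) mod 24)} = t_{10} = 13.

13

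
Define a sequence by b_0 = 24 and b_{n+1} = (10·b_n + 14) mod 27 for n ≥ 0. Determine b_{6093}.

6

Computing terms: b_0 = 24,  b_1 = 11,  b_2 = 16,  b_3 = 12,  b_4 = 26,  b_5 = 4,  b_6 = 0,  b_7 = 14,  b_8 = 19,  b_9 = 15,  b_{10} = 2,  b_{11} = 7,  b_{12} = 3,  b_{13} = 17,  b_{14} = 22,  b_{15} = 18,  b_{16} = 5,  b_{17} = 10,  b_{18} = 6,  b_{19} = 20,  b_{20} = 25,  b_{21} = 21,  b_{22} = 8,  b_{23} = 13,  b_{24} = 9,  b_{25} = 23,  b_{26} = 1,  b_{27} = 24.
Since b_{27} = b_0 = 24, the sequence is periodic with period 27.
(6093 - 0) mod 27 = 18, so b_{6093} = b_{18} = 6.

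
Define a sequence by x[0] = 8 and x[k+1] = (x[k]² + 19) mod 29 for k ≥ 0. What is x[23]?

Computing terms: x[0] = 8, x[1] = 25, x[2] = 6, x[3] = 26, x[4] = 28, x[5] = 20, x[6] = 13, x[7] = 14, x[8] = 12, x[9] = 18, x[10] = 24, x[11] = 15, x[12] = 12.
Since x[12] = x[8] = 12, the sequence is eventually periodic: after a pre-period of length 8 it cycles with period 4.
For k ≥ 8, x[k] depends only on (k - 8) mod 4. (23 - 8) mod 4 = 3, so x[23] = x[11] = 15.

15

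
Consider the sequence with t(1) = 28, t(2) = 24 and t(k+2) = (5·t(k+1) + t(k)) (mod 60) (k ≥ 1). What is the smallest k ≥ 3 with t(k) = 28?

t(1) = 28, t(2) = 24, t(3) = 28, t(4) = 44, t(5) = 8, t(6) = 24, t(7) = 8, t(8) = 4, t(9) = 28, t(10) = 24.
The sequence repeats with period 8.
The value 28 first appears (with k ≥ 3) at t(3).

3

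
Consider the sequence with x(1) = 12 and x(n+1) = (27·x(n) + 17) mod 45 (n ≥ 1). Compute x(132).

We have x(1) = 12; x(2) = 26; x(3) = 44; x(4) = 35; x(5) = 17; x(6) = 26.
Since x(6) = x(2) = 26, the sequence is eventually periodic: after a pre-period of length 1 it cycles with period 4.
For n ≥ 2, x(n) depends only on (n - 2) mod 4. (132 - 2) mod 4 = 2, so x(132) = x(4) = 35.

35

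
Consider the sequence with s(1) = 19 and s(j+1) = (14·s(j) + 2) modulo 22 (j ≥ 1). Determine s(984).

Computing terms: s(1) = 19; s(2) = 4; s(3) = 14; s(4) = 0; s(5) = 2; s(6) = 8; s(7) = 4.
Since s(7) = s(2) = 4, the sequence is eventually periodic: after a pre-period of length 1 it cycles with period 5.
For j ≥ 2, s(j) depends only on (j - 2) mod 5. (984 - 2) mod 5 = 2, so s(984) = s(4) = 0.

0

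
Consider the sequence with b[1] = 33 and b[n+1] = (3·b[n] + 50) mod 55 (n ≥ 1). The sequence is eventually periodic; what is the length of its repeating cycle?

We have b[1] = 33; b[2] = 39; b[3] = 2; b[4] = 1; b[5] = 53; b[6] = 44; b[7] = 17; b[8] = 46; b[9] = 23; b[10] = 9; b[11] = 22; b[12] = 6; b[13] = 13; b[14] = 34; b[15] = 42; b[16] = 11; b[17] = 28; b[18] = 24; b[19] = 12; b[20] = 31; b[21] = 33.
Since b[21] = b[1] = 33, the sequence is periodic with period 20.

20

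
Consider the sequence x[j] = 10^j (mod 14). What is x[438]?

x[1] = 10; x[2] = 2; x[3] = 6; x[4] = 4; x[5] = 12; x[6] = 8; x[7] = 10.
The sequence repeats with period 6.
So x[438] = x[1 + ((438-1) mod 6)] = x[6] = 8.

8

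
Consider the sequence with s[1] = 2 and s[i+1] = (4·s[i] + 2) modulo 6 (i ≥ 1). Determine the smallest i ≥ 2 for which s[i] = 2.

4

We have s[1] = 2, s[2] = 4, s[3] = 0, s[4] = 2.
The sequence repeats with period 3.
The value 2 next appears (with i ≥ 2) at s[4].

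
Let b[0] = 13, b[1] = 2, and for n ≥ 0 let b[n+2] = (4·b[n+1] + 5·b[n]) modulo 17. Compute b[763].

0

b[0] = 13; b[1] = 2; b[2] = 5; b[3] = 13; b[4] = 9; b[5] = 16; b[6] = 7; b[7] = 6; b[8] = 8; b[9] = 11; b[10] = 16; b[11] = 0; b[12] = 12; b[13] = 14; b[14] = 14; b[15] = 7; b[16] = 13; b[17] = 2.
Since (b[16], b[17]) = (b[0], b[1]) = (13, 2) (two consecutive terms determine the rest), the sequence is periodic with period 16.
(763 - 0) mod 16 = 11, so b[763] = b[11] = 0.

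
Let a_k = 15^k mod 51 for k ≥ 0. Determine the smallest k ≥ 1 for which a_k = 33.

Computing terms: a_0 = 1, a_1 = 15, a_2 = 21, a_3 = 9, a_4 = 33, a_5 = 36, a_6 = 30, a_7 = 42, a_8 = 18, a_9 = 15.
Since a_9 = a_1 = 15, the sequence is eventually periodic: after a pre-period of length 1 it cycles with period 8.
The value 33 first appears (with k ≥ 1) at a_4.

4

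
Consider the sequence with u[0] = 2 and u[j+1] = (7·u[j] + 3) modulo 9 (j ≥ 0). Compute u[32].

Computing terms: u[0] = 2; u[1] = 8; u[2] = 5; u[3] = 2.
The sequence repeats with period 3.
So u[32] = u[0 + ((32-0) mod 3)] = u[2] = 5.

5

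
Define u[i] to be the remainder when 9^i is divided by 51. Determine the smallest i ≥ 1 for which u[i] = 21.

6

u[0] = 1; u[1] = 9; u[2] = 30; u[3] = 15; u[4] = 33; u[5] = 42; u[6] = 21; u[7] = 36; u[8] = 18; u[9] = 9.
Since u[9] = u[1] = 9, the sequence is eventually periodic: after a pre-period of length 1 it cycles with period 8.
The value 21 first appears (with i ≥ 1) at u[6].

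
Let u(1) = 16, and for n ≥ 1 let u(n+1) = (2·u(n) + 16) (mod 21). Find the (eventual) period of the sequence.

Listing terms: u(1) = 16, u(2) = 6, u(3) = 7, u(4) = 9, u(5) = 13, u(6) = 0, u(7) = 16.
The sequence repeats with period 6.

6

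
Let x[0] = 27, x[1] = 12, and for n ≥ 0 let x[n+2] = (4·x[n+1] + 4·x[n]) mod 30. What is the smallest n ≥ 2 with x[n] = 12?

x[0] = 27,  x[1] = 12,  x[2] = 6,  x[3] = 12,  x[4] = 12,  x[5] = 6.
Since (x[4], x[5]) = (x[1], x[2]) = (12, 6) (two consecutive terms determine the rest), the sequence is eventually periodic: after a pre-period of length 1 it cycles with period 3.
The value 12 first appears (with n ≥ 2) at x[3].

3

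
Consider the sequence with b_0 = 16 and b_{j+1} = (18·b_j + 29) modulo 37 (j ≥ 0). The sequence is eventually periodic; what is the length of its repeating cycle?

36

We have b_0 = 16,  b_1 = 21,  b_2 = 0,  b_3 = 29,  b_4 = 33,  b_5 = 31,  b_6 = 32,  b_7 = 13,  b_8 = 4,  b_9 = 27,  b_{10} = 34,  b_{11} = 12,  b_{12} = 23,  b_{13} = 36,  b_{14} = 11,  b_{15} = 5,  b_{16} = 8,  b_{17} = 25,  b_{18} = 35,  b_{19} = 30,  b_{20} = 14,  b_{21} = 22,  b_{22} = 18,  b_{23} = 20,  b_{24} = 19,  b_{25} = 1,  b_{26} = 10,  b_{27} = 24,  b_{28} = 17,  b_{29} = 2,  b_{30} = 28,  b_{31} = 15,  b_{32} = 3,  b_{33} = 9,  b_{34} = 6,  b_{35} = 26,  b_{36} = 16.
The sequence repeats with period 36.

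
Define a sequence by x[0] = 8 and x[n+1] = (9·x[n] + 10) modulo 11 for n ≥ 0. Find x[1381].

5

Computing terms: x[0] = 8; x[1] = 5; x[2] = 0; x[3] = 10; x[4] = 1; x[5] = 8.
The sequence repeats with period 5.
(1381 - 0) mod 5 = 1, so x[1381] = x[1] = 5.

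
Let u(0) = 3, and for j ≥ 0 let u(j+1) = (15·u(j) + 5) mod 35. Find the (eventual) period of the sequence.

7

We have u(0) = 3, u(1) = 15, u(2) = 20, u(3) = 25, u(4) = 30, u(5) = 0, u(6) = 5, u(7) = 10, u(8) = 15.
Since u(8) = u(1) = 15, the sequence is eventually periodic: after a pre-period of length 1 it cycles with period 7.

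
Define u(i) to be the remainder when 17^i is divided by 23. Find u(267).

We have u(0) = 1; u(1) = 17; u(2) = 13; u(3) = 14; u(4) = 8; u(5) = 21; u(6) = 12; u(7) = 20; u(8) = 18; u(9) = 7; u(10) = 4; u(11) = 22; u(12) = 6; u(13) = 10; u(14) = 9; u(15) = 15; u(16) = 2; u(17) = 11; u(18) = 3; u(19) = 5; u(20) = 16; u(21) = 19; u(22) = 1.
Since u(22) = u(0) = 1, the sequence is periodic with period 22.
So u(267) = u(0 + ((267-0) mod 22)) = u(3) = 14.

14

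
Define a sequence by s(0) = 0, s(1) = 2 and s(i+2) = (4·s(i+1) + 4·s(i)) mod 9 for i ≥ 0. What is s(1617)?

5

s(0) = 0,  s(1) = 2,  s(2) = 8,  s(3) = 4,  s(4) = 3,  s(5) = 1,  s(6) = 7,  s(7) = 5,  s(8) = 3,  s(9) = 5,  s(10) = 5,  s(11) = 4,  s(12) = 0,  s(13) = 7,  s(14) = 1,  s(15) = 5,  s(16) = 6,  s(17) = 8,  s(18) = 2,  s(19) = 4,  s(20) = 6,  s(21) = 4,  s(22) = 4,  s(23) = 5,  s(24) = 0,  s(25) = 2.
The sequence repeats with period 24.
(1617 - 0) mod 24 = 9, so s(1617) = s(9) = 5.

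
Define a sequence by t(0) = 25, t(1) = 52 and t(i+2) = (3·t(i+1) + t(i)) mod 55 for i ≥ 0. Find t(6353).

8

Computing terms: t(0) = 25, t(1) = 52, t(2) = 16, t(3) = 45, t(4) = 41, t(5) = 3, t(6) = 50, t(7) = 43, t(8) = 14, t(9) = 30, t(10) = 49, t(11) = 12, t(12) = 30, t(13) = 47, t(14) = 6, t(15) = 10, t(16) = 36, t(17) = 8, t(18) = 5, t(19) = 23, t(20) = 19, t(21) = 25, t(22) = 39, t(23) = 32, t(24) = 25, t(25) = 52.
The sequence repeats with period 24.
(6353 - 0) mod 24 = 17, so t(6353) = t(17) = 8.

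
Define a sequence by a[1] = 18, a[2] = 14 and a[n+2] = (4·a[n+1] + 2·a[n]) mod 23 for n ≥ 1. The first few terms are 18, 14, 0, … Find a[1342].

17

We have a[1] = 18; a[2] = 14; a[3] = 0; a[4] = 5; a[5] = 20; a[6] = 21; a[7] = 9; a[8] = 9; a[9] = 8; a[10] = 4; a[11] = 9; a[12] = 21; a[13] = 10; a[14] = 13; a[15] = 3; a[16] = 15; a[17] = 20; a[18] = 18; a[19] = 20; a[20] = 1; a[21] = 21; a[22] = 17; a[23] = 18; a[24] = 14.
The sequence repeats with period 22.
So a[1342] = a[1 + ((1342-1) mod 22)] = a[22] = 17.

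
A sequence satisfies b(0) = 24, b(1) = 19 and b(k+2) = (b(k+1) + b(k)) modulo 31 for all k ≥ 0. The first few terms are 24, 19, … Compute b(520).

1

We have b(0) = 24; b(1) = 19; b(2) = 12; b(3) = 0; b(4) = 12; b(5) = 12; b(6) = 24; b(7) = 5; b(8) = 29; b(9) = 3; b(10) = 1; b(11) = 4; b(12) = 5; b(13) = 9; b(14) = 14; b(15) = 23; b(16) = 6; b(17) = 29; b(18) = 4; b(19) = 2; b(20) = 6; b(21) = 8; b(22) = 14; b(23) = 22; b(24) = 5; b(25) = 27; b(26) = 1; b(27) = 28; b(28) = 29; b(29) = 26; b(30) = 24; b(31) = 19.
The sequence repeats with period 30.
So b(520) = b(0 + ((520-0) mod 30)) = b(10) = 1.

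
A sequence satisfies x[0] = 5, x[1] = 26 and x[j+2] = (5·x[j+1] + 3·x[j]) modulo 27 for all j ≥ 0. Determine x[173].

26

x[0] = 5,  x[1] = 26,  x[2] = 10,  x[3] = 20,  x[4] = 22,  x[5] = 8,  x[6] = 25,  x[7] = 14,  x[8] = 10,  x[9] = 11,  x[10] = 4,  x[11] = 26,  x[12] = 7,  x[13] = 5,  x[14] = 19,  x[15] = 2,  x[16] = 13,  x[17] = 17,  x[18] = 16,  x[19] = 23,  x[20] = 1,  x[21] = 20,  x[22] = 22.
Since (x[21], x[22]) = (x[3], x[4]) = (20, 22) (two consecutive terms determine the rest), the sequence is eventually periodic: after a pre-period of length 3 it cycles with period 18.
For j ≥ 3, x[j] depends only on (j - 3) mod 18. (173 - 3) mod 18 = 8, so x[173] = x[11] = 26.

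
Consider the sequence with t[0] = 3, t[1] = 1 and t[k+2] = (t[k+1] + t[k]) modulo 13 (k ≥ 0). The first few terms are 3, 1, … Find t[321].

2

We have t[0] = 3,  t[1] = 1,  t[2] = 4,  t[3] = 5,  t[4] = 9,  t[5] = 1,  t[6] = 10,  t[7] = 11,  t[8] = 8,  t[9] = 6,  t[10] = 1,  t[11] = 7,  t[12] = 8,  t[13] = 2,  t[14] = 10,  t[15] = 12,  t[16] = 9,  t[17] = 8,  t[18] = 4,  t[19] = 12,  t[20] = 3,  t[21] = 2,  t[22] = 5,  t[23] = 7,  t[24] = 12,  t[25] = 6,  t[26] = 5,  t[27] = 11,  t[28] = 3,  t[29] = 1.
The sequence repeats with period 28.
So t[321] = t[0 + ((321-0) mod 28)] = t[13] = 2.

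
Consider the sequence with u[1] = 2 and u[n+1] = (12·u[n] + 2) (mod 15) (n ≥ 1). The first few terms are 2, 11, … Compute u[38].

We have u[1] = 2; u[2] = 11; u[3] = 14; u[4] = 5; u[5] = 2.
The sequence repeats with period 4.
So u[38] = u[1 + ((38-1) mod 4)] = u[2] = 11.

11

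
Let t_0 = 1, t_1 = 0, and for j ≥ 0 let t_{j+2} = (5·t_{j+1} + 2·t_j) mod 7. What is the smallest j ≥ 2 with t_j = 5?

4

Listing terms: t_0 = 1,  t_1 = 0,  t_2 = 2,  t_3 = 3,  t_4 = 5,  t_5 = 3,  t_6 = 4,  t_7 = 5,  t_8 = 5,  t_9 = 0,  t_{10} = 3,  t_{11} = 1,  t_{12} = 4,  t_{13} = 1,  t_{14} = 6,  t_{15} = 4,  t_{16} = 4,  t_{17} = 0,  t_{18} = 1,  t_{19} = 5,  t_{20} = 6,  t_{21} = 5,  t_{22} = 2,  t_{23} = 6,  t_{24} = 6,  t_{25} = 0,  t_{26} = 5,  t_{27} = 4,  t_{28} = 2,  t_{29} = 4,  t_{30} = 3,  t_{31} = 2,  t_{32} = 2,  t_{33} = 0,  t_{34} = 4,  t_{35} = 6,  t_{36} = 3,  t_{37} = 6,  t_{38} = 1,  t_{39} = 3,  t_{40} = 3,  t_{41} = 0,  t_{42} = 6,  t_{43} = 2,  t_{44} = 1,  t_{45} = 2,  t_{46} = 5,  t_{47} = 1,  t_{48} = 1,  t_{49} = 0.
Since (t_{48}, t_{49}) = (t_0, t_1) = (1, 0) (two consecutive terms determine the rest), the sequence is periodic with period 48.
The value 5 first appears (with j ≥ 2) at t_4.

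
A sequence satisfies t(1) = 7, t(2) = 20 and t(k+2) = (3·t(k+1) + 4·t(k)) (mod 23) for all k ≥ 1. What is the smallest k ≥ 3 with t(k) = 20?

Computing terms: t(1) = 7, t(2) = 20, t(3) = 19, t(4) = 22, t(5) = 4, t(6) = 8, t(7) = 17, t(8) = 14, t(9) = 18, t(10) = 18, t(11) = 11, t(12) = 13, t(13) = 14, t(14) = 2, t(15) = 16, t(16) = 10, t(17) = 2, t(18) = 0, t(19) = 8, t(20) = 1, t(21) = 12, t(22) = 17, t(23) = 7, t(24) = 20.
The sequence repeats with period 22.
The value 20 next appears (with k ≥ 3) at t(24).

24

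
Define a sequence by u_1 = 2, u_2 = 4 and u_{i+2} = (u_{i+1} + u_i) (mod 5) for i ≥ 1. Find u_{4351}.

We have u_1 = 2; u_2 = 4; u_3 = 1; u_4 = 0; u_5 = 1; u_6 = 1; u_7 = 2; u_8 = 3; u_9 = 0; u_{10} = 3; u_{11} = 3; u_{12} = 1; u_{13} = 4; u_{14} = 0; u_{15} = 4; u_{16} = 4; u_{17} = 3; u_{18} = 2; u_{19} = 0; u_{20} = 2; u_{21} = 2; u_{22} = 4.
The sequence repeats with period 20.
So u_{4351} = u_{1 + ((4351-1) mod 20)} = u_{11} = 3.

3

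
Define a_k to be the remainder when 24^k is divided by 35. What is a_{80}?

Listing terms: a_0 = 1,  a_1 = 24,  a_2 = 16,  a_3 = 34,  a_4 = 11,  a_5 = 19,  a_6 = 1.
The sequence repeats with period 6.
So a_{80} = a_{0 + ((80-0) mod 6)} = a_2 = 16.

16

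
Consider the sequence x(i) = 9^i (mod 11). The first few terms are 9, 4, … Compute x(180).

Computing terms: x(1) = 9; x(2) = 4; x(3) = 3; x(4) = 5; x(5) = 1; x(6) = 9.
Since x(6) = x(1) = 9, the sequence is periodic with period 5.
So x(180) = x(1 + ((180-1) mod 5)) = x(5) = 1.

1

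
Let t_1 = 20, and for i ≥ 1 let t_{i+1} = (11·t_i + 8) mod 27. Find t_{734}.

21

t_1 = 20,  t_2 = 12,  t_3 = 5,  t_4 = 9,  t_5 = 26,  t_6 = 24,  t_7 = 2,  t_8 = 3,  t_9 = 14,  t_{10} = 0,  t_{11} = 8,  t_{12} = 15,  t_{13} = 11,  t_{14} = 21,  t_{15} = 23,  t_{16} = 18,  t_{17} = 17,  t_{18} = 6,  t_{19} = 20.
Since t_{19} = t_1 = 20, the sequence is periodic with period 18.
So t_{734} = t_{1 + ((734-1) mod 18)} = t_{14} = 21.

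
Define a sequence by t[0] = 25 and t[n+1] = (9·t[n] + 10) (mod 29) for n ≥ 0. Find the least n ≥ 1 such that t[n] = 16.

7

Listing terms: t[0] = 25; t[1] = 3; t[2] = 8; t[3] = 24; t[4] = 23; t[5] = 14; t[6] = 20; t[7] = 16; t[8] = 9; t[9] = 4; t[10] = 17; t[11] = 18; t[12] = 27; t[13] = 21; t[14] = 25.
The sequence repeats with period 14.
The value 16 first appears (with n ≥ 1) at t[7].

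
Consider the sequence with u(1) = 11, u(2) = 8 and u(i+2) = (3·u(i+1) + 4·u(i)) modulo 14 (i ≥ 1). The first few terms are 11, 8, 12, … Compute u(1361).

0

Computing terms: u(1) = 11; u(2) = 8; u(3) = 12; u(4) = 12; u(5) = 0; u(6) = 6; u(7) = 4; u(8) = 8; u(9) = 12.
Since (u(8), u(9)) = (u(2), u(3)) = (8, 12) (two consecutive terms determine the rest), the sequence is eventually periodic: after a pre-period of length 1 it cycles with period 6.
For i ≥ 2, u(i) depends only on (i - 2) mod 6. (1361 - 2) mod 6 = 3, so u(1361) = u(5) = 0.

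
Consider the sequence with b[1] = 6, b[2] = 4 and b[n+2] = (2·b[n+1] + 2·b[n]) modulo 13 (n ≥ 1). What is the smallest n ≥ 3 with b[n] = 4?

We have b[1] = 6,  b[2] = 4,  b[3] = 7,  b[4] = 9,  b[5] = 6,  b[6] = 4.
Since (b[5], b[6]) = (b[1], b[2]) = (6, 4) (two consecutive terms determine the rest), the sequence is periodic with period 4.
The value 4 next appears (with n ≥ 3) at b[6].

6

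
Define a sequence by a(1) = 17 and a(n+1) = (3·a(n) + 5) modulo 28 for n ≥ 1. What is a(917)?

Computing terms: a(1) = 17,  a(2) = 0,  a(3) = 5,  a(4) = 20,  a(5) = 9,  a(6) = 4,  a(7) = 17.
Since a(7) = a(1) = 17, the sequence is periodic with period 6.
So a(917) = a(1 + ((917-1) mod 6)) = a(5) = 9.

9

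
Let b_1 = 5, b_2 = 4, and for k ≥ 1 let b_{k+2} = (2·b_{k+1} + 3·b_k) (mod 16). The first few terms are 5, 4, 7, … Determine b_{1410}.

4

We have b_1 = 5,  b_2 = 4,  b_3 = 7,  b_4 = 10,  b_5 = 9,  b_6 = 0,  b_7 = 11,  b_8 = 6,  b_9 = 13,  b_{10} = 12,  b_{11} = 15,  b_{12} = 2,  b_{13} = 1,  b_{14} = 8,  b_{15} = 3,  b_{16} = 14,  b_{17} = 5,  b_{18} = 4.
Since (b_{17}, b_{18}) = (b_1, b_2) = (5, 4) (two consecutive terms determine the rest), the sequence is periodic with period 16.
So b_{1410} = b_{1 + ((1410-1) mod 16)} = b_2 = 4.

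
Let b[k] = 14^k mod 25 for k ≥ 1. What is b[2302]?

We have b[1] = 14,  b[2] = 21,  b[3] = 19,  b[4] = 16,  b[5] = 24,  b[6] = 11,  b[7] = 4,  b[8] = 6,  b[9] = 9,  b[10] = 1,  b[11] = 14.
The sequence repeats with period 10.
So b[2302] = b[1 + ((2302-1) mod 10)] = b[2] = 21.

21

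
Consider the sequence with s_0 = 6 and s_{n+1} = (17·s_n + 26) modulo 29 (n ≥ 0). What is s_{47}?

21

We have s_0 = 6; s_1 = 12; s_2 = 27; s_3 = 21; s_4 = 6.
The sequence repeats with period 4.
So s_{47} = s_{0 + ((47-0) mod 4)} = s_3 = 21.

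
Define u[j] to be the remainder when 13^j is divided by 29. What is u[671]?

9

Computing terms: u[1] = 13; u[2] = 24; u[3] = 22; u[4] = 25; u[5] = 6; u[6] = 20; u[7] = 28; u[8] = 16; u[9] = 5; u[10] = 7; u[11] = 4; u[12] = 23; u[13] = 9; u[14] = 1; u[15] = 13.
Since u[15] = u[1] = 13, the sequence is periodic with period 14.
So u[671] = u[1 + ((671-1) mod 14)] = u[13] = 9.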